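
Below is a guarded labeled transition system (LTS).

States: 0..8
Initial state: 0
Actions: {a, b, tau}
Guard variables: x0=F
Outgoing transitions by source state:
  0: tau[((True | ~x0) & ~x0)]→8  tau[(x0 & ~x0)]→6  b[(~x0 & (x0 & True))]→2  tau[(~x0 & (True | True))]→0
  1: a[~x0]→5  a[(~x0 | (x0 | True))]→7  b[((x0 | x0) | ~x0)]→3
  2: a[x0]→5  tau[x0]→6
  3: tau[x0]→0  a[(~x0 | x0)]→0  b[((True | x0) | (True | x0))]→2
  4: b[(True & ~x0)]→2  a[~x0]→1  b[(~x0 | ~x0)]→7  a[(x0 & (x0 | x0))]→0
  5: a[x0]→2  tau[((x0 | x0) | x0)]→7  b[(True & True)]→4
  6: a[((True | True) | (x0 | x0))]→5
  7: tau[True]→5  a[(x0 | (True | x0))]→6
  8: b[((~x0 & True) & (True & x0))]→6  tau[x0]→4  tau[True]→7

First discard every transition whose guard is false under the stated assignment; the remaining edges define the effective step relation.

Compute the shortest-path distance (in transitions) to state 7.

Answer: 2

Analysis:
Layered search for 7:
  Layer 0: {0}
  Layer 1: {8}
  Layer 2: {7}
depth(7)=2, e.g. tau·tau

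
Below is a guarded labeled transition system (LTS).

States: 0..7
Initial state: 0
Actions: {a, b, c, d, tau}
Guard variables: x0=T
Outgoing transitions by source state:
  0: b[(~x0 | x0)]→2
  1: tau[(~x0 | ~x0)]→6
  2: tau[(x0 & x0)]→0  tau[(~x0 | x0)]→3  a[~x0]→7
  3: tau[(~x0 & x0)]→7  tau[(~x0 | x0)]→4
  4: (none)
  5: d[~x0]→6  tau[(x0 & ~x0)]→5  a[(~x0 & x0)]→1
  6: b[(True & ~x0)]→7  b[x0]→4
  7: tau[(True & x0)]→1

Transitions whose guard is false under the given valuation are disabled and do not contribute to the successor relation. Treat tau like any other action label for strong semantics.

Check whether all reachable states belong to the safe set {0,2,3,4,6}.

Answer: INVARIANT HOLDS

Analysis:
Allowed set {0,2,3,4,6}
Reachable = {0,2,3,4}
  0: ✓
  2: ✓
  3: ✓
  4: ✓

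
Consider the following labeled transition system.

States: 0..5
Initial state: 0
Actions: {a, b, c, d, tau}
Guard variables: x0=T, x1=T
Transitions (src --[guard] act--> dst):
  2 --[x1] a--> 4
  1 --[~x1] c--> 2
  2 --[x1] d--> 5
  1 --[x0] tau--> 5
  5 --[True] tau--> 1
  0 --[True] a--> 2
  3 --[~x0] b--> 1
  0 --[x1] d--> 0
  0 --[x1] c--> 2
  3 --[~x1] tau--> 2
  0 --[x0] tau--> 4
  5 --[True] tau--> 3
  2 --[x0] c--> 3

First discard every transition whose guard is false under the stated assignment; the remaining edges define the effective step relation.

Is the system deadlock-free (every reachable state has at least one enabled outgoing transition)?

Answer: DEADLOCK at state 3

Trace:
Reach set: {0,1,2,3,4,5}
  0: a→2  c→2  d→0  tau→4  [deg 4]
  1: tau→5  [deg 1]
  2: a→4  c→3  d→5  [deg 3]
  3: ∅  [STUCK]
  4: ∅  [STUCK]
  5: tau→1  tau→3  [deg 2]
Path to 3: a·c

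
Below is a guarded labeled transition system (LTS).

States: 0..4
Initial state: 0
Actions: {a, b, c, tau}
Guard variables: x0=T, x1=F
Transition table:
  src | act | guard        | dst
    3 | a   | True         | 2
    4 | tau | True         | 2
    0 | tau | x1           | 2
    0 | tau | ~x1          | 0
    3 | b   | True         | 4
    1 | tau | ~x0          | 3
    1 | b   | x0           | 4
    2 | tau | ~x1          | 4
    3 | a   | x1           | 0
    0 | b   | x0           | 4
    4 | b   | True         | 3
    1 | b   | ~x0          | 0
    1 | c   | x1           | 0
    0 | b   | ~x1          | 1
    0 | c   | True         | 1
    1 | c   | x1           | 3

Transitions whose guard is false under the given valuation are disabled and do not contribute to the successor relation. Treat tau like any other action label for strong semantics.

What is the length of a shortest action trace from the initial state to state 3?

Answer: 2

Trace:
BFS to 3:
  Layer 0: {0}
  Layer 1: {1,4}
  Layer 2: {2,3}
3 enters at depth 2; path b·b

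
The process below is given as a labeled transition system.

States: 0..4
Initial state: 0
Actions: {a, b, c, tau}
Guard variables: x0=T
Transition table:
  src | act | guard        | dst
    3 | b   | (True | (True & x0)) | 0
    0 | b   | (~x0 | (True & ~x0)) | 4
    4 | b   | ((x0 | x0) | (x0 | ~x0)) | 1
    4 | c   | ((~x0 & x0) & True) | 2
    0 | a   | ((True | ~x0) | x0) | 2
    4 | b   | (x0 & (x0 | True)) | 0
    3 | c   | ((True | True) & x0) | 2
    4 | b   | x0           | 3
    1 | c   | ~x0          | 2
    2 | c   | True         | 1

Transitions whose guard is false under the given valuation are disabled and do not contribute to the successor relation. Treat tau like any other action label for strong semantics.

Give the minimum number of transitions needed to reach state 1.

Answer: 2

Trace:
Layered search for 1:
  L0 = {0}
  L1 = {2}
  L2 = {1}
depth(1)=2, e.g. a·c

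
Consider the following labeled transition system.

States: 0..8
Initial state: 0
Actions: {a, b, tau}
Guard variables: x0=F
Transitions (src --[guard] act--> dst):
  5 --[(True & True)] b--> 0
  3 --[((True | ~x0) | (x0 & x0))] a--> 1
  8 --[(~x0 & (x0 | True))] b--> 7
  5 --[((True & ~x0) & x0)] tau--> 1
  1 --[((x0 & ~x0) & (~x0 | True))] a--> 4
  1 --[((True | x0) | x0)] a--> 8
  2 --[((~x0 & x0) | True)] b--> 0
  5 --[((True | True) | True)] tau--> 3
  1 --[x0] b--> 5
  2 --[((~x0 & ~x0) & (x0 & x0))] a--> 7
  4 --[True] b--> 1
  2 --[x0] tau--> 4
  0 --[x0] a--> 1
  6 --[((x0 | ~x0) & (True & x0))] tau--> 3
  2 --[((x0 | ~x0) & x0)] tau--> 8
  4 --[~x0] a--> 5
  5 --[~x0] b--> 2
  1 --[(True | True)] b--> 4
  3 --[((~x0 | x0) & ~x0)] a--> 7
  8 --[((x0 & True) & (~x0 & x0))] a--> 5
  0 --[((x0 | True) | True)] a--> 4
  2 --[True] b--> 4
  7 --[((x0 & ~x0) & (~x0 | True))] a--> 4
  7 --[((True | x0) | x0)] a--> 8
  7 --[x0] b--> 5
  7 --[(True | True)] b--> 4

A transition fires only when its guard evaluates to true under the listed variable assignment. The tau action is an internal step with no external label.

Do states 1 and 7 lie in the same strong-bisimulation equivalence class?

Answer: BISIMILAR

Analysis:
Refine partition for ~:
  π0 = {{0,1,2,3,4,5,6,7,8}}
  π1 = {{0,3},{1,4,7},{2,8},{5},{6}}
  π2 = {{0,3},{1,7},{2},{4},{5},{6},{8}}
  π3 = {{0},{1,7},{2},{3},{4},{5},{6},{8}}
stable after 4 split(s): 8 block(s)
class of 1: {1,7}; class of 7: {1,7}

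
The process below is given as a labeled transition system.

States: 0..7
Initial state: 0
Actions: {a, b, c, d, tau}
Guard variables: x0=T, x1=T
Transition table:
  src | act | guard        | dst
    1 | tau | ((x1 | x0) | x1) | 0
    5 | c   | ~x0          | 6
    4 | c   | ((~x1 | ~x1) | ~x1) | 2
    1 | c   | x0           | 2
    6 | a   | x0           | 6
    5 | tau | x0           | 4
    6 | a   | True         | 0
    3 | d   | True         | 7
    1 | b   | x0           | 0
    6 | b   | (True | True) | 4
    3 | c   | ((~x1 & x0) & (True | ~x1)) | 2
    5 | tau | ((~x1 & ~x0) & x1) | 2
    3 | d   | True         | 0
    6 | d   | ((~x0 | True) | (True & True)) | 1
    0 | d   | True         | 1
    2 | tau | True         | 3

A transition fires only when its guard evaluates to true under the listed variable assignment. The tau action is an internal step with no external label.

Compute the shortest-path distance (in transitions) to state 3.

Answer: 3

Working:
Layered search for 3:
  depth 0: {0}
  depth 1: {1}
  depth 2: {2}
  depth 3: {3}
first hit 3 at d=3 via d·c·tau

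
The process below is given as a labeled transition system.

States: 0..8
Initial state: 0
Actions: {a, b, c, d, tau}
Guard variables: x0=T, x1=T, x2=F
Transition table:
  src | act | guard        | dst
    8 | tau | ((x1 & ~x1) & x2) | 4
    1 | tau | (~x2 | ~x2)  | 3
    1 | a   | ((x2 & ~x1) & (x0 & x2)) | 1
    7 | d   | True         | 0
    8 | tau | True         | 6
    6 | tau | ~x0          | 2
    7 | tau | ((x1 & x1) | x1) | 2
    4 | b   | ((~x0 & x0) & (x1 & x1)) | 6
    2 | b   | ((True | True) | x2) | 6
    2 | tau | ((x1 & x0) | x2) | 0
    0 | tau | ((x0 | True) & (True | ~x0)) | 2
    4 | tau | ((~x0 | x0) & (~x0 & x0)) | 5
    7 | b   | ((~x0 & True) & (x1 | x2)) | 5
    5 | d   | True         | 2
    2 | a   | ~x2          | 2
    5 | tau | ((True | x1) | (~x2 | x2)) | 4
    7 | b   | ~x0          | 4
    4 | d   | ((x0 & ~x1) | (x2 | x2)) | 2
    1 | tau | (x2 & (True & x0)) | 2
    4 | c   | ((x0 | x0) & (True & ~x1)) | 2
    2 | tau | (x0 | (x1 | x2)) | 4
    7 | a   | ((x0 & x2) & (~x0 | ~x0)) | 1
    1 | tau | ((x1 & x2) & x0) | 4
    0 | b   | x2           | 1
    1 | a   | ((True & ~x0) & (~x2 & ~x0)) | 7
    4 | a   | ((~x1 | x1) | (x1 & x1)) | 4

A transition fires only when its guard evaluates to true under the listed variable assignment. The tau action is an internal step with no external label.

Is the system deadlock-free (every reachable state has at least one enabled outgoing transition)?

Answer: DEADLOCK at state 6

Trace:
Reach set: {0,2,4,6}
  0: tau→2  [1 exit(s)]
  2: a→2  b→6  tau→0  tau→4  [4 exit(s)]
  4: a→4  [1 exit(s)]
  6: ∅  [deadlock]
witness 6: tau·b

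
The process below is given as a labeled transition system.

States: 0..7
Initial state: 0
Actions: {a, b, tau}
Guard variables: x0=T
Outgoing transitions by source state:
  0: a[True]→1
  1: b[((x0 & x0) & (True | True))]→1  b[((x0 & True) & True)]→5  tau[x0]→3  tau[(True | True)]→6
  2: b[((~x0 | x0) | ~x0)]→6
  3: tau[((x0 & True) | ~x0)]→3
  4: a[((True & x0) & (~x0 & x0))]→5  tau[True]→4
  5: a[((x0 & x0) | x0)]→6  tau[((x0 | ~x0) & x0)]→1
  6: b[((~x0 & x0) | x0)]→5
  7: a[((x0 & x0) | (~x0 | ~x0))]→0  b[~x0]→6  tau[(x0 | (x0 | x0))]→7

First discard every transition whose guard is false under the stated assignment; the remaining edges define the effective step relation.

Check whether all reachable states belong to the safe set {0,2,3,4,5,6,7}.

Inv-set: {0,2,3,4,5,6,7}
Reachable = {0,1,3,5,6}
  0: safe
  1: VIOLATES
  3: safe
  5: safe
  6: safe
counterexample path to 1: a

Answer: INVARIANT VIOLATED at state 1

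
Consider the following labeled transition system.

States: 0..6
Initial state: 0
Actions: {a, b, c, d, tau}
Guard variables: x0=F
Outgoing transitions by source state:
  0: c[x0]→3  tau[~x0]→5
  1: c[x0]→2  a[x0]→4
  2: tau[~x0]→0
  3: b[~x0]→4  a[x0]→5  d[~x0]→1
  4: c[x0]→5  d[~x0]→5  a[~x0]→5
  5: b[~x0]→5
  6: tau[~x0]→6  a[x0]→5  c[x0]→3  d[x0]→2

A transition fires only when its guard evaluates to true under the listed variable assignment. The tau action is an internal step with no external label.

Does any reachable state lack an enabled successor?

Answer: DEADLOCK-FREE

Analysis:
R = {0,5}
  0: tau→5  [1 out]
  5: b→5  [1 out]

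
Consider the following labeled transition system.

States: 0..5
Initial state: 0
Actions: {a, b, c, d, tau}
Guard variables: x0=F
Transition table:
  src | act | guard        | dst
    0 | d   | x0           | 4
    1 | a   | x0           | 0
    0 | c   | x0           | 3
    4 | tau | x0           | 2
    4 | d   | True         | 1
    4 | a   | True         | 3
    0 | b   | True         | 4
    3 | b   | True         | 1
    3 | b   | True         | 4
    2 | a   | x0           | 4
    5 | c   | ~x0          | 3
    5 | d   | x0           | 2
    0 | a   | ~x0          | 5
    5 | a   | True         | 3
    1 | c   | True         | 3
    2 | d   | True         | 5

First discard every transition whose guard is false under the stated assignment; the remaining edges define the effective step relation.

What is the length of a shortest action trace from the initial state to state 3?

BFS to 3:
  depth 0: {0}
  depth 1: {4,5}
  depth 2: {1,3}
3 enters at depth 2; path a·a

Answer: 2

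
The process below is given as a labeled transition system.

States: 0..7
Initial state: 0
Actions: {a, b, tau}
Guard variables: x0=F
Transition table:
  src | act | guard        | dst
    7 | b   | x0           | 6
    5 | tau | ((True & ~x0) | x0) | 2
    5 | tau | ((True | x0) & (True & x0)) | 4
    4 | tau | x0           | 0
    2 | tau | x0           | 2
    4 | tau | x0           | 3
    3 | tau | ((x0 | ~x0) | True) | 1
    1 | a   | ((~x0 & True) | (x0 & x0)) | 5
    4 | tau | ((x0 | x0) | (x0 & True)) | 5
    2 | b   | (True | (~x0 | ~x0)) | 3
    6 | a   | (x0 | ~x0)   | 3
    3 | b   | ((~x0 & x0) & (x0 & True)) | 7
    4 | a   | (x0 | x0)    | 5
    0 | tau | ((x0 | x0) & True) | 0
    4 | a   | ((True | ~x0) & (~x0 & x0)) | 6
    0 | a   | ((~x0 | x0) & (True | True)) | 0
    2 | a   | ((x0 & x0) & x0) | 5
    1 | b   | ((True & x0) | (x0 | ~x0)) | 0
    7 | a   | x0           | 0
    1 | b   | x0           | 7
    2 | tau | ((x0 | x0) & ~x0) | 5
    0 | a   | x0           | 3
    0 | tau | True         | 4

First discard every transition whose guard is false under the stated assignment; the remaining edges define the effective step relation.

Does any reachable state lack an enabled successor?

Answer: DEADLOCK at state 4

Trace:
R = {0,4}
  0: a→0  tau→4  [2 out]
  4: ∅  [no exit]
Path to 4: tau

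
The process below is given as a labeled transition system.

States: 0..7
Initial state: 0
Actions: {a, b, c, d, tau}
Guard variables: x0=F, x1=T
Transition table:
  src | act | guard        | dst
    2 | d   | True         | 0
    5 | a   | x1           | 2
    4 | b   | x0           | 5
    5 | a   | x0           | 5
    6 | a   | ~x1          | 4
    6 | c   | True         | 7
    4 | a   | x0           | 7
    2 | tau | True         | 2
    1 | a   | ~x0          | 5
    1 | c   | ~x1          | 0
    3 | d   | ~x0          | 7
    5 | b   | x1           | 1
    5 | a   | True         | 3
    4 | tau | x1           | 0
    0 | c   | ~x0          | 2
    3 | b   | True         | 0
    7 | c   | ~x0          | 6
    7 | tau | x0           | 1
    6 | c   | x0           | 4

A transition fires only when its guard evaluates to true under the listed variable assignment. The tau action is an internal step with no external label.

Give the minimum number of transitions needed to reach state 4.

BFS to 4:
  L0 = {0}
  L1 = {2}
4 never appears.

Answer: UNREACHABLE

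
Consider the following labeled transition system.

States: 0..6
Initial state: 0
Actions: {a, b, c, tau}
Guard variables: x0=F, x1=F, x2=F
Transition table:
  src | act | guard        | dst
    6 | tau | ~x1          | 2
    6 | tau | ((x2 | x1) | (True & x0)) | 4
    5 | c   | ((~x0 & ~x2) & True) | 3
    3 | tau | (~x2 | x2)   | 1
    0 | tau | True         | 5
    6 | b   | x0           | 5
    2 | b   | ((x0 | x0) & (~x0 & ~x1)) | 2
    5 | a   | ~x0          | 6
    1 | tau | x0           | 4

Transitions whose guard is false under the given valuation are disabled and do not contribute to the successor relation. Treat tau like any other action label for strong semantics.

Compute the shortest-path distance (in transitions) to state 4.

BFS to 4:
  Layer 0: {0}
  Layer 1: {5}
  Layer 2: {3,6}
  Layer 3: {1,2}
4 never appears.

Answer: UNREACHABLE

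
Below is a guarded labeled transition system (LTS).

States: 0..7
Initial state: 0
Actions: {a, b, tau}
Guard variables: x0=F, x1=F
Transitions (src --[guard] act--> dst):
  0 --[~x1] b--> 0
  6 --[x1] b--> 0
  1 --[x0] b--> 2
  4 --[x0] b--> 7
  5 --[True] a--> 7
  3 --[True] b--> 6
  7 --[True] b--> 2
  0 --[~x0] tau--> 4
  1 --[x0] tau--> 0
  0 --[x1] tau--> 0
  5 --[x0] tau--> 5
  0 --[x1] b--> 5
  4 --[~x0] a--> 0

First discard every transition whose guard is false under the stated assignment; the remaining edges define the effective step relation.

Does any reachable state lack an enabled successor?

Reach set: {0,4}
  0: b→0  tau→4  [deg 2]
  4: a→0  [deg 1]

Answer: DEADLOCK-FREE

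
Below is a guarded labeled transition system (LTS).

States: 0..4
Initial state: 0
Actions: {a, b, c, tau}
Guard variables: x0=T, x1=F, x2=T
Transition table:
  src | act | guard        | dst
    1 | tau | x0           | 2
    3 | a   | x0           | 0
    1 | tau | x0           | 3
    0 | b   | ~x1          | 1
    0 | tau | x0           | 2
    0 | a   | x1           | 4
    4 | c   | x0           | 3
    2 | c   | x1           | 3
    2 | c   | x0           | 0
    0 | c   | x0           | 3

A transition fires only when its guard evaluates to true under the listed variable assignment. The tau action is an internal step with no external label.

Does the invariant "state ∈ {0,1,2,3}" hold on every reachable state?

Allowed set {0,1,2,3}
Reachable = {0,1,2,3}
  0: ✓
  1: ✓
  2: ✓
  3: ✓

Answer: INVARIANT HOLDS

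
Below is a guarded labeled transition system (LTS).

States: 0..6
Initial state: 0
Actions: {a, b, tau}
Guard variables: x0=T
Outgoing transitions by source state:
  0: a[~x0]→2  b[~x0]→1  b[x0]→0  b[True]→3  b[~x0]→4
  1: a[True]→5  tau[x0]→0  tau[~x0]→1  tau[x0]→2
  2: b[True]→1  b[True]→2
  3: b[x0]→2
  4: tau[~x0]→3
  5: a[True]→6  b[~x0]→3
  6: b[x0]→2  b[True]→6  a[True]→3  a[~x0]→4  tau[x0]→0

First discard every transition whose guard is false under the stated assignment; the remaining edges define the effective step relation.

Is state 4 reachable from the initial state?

Answer: UNREACHABLE

Analysis:
13 transition(s) survive guard evaluation.
depth 0: {0}
depth 1: {3}  now seen {0,3}
depth 2: {2}  now seen {0,2,3}
depth 3: {1}  now seen {0,1,2,3}
depth 4: {5}  now seen {0,1,2,3,5}
depth 5: {6}  now seen {0,1,2,3,5,6}
Reach set: {0,1,2,3,5,6}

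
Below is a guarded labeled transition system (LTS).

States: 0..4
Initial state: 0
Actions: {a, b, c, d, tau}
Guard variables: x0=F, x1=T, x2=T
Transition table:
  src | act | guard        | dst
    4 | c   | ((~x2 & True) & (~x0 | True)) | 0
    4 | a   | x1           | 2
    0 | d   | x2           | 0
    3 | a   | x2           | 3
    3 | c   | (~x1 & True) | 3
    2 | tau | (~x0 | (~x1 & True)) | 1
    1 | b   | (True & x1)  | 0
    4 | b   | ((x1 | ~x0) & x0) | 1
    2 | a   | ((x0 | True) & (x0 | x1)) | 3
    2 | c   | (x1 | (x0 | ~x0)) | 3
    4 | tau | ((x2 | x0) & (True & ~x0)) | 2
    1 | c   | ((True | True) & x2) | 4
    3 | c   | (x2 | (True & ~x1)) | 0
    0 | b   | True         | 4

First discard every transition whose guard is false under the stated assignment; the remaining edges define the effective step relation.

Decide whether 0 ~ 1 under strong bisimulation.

Bisimulation quotient by refinement:
  π0 = {{0,1,2,3,4}}
  π1 = {{0},{1},{2},{3},{4}}
Fixed point at round 2; 5 class(es).
[0]={0}  [1]={1}

Answer: NOT BISIMILAR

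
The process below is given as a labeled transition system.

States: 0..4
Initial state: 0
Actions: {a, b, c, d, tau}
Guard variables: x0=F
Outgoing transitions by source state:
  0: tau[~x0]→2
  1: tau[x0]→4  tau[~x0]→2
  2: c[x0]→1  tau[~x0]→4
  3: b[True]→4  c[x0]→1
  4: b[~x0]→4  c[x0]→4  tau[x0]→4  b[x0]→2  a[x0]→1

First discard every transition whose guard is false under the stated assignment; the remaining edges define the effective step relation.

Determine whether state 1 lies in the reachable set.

Answer: UNREACHABLE

Analysis:
5 transition(s) survive guard evaluation.
Layer 0: {0}
Layer 1: {2}  total {0,2}
Layer 2: {4}  total {0,2,4}
Reachable = {0,2,4}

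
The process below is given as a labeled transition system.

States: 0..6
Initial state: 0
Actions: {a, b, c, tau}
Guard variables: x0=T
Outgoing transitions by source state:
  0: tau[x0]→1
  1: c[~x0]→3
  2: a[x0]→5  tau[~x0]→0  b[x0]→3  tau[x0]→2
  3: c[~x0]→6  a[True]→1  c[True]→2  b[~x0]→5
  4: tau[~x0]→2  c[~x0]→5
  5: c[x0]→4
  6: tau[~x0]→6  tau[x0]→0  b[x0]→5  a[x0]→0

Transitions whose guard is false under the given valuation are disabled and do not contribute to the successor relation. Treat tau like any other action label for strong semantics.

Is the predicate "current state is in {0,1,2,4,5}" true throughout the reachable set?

Answer: INVARIANT HOLDS

Analysis:
Allowed set {0,1,2,4,5}
Reachable = {0,1}
  0: safe
  1: safe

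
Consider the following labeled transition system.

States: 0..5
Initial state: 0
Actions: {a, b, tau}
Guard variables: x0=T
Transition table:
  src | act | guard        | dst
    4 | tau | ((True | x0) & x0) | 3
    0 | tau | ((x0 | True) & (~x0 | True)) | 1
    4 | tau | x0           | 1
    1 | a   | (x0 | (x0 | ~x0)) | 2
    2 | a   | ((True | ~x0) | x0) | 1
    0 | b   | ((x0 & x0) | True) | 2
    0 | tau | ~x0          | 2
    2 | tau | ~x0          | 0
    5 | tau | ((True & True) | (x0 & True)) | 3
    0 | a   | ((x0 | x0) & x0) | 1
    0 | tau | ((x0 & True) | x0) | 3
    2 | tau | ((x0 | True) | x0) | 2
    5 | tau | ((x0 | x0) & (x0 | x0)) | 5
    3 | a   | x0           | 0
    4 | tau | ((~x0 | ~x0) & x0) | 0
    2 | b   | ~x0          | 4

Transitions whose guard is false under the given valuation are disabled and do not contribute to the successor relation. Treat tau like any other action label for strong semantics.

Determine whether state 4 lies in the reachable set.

12 transition(s) survive guard evaluation.
L0 = {0}
L1 = {1,2,3}  total {0,1,2,3}
R = {0,1,2,3}

Answer: UNREACHABLE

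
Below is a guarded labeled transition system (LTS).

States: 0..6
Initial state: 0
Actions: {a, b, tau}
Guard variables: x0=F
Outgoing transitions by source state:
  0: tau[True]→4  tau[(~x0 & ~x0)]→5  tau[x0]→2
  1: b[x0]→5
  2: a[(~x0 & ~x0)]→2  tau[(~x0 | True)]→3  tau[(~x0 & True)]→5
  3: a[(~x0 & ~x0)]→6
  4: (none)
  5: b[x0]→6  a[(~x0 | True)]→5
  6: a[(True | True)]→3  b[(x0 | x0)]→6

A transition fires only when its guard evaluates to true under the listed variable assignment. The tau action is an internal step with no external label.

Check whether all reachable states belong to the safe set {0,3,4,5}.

Answer: INVARIANT HOLDS

Analysis:
Inv-set: {0,3,4,5}
R = {0,4,5}
  0: safe
  4: safe
  5: safe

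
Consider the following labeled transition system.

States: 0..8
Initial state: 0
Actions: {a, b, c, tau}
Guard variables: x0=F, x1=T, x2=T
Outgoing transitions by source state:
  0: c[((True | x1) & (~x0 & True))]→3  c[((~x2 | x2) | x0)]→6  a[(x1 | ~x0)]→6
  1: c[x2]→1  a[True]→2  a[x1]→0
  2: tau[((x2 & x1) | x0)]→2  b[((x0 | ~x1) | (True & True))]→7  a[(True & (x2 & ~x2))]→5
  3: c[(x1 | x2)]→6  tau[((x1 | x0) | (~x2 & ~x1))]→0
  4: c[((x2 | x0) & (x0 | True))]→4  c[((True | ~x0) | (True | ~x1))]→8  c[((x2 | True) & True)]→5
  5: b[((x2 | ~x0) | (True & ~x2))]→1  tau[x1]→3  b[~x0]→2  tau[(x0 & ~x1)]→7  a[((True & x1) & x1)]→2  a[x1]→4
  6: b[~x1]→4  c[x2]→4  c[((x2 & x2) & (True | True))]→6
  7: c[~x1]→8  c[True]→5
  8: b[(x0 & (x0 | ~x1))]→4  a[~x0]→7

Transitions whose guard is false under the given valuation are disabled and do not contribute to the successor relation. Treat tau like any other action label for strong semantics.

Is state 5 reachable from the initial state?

Answer: REACHABLE

Analysis:
After dropping false guards: 22 live edges.
depth 0: {0}
depth 1: {3,6}  now seen {0,3,6}
depth 2: {4}  now seen {0,3,4,6}
depth 3: {5,8}  now seen {0,3,4,5,6,8}
depth 4: {1,2,7}  now seen {0,1,2,3,4,5,6,7,8}
Reachable = {0,1,2,3,4,5,6,7,8}
Path to 5: c·c·c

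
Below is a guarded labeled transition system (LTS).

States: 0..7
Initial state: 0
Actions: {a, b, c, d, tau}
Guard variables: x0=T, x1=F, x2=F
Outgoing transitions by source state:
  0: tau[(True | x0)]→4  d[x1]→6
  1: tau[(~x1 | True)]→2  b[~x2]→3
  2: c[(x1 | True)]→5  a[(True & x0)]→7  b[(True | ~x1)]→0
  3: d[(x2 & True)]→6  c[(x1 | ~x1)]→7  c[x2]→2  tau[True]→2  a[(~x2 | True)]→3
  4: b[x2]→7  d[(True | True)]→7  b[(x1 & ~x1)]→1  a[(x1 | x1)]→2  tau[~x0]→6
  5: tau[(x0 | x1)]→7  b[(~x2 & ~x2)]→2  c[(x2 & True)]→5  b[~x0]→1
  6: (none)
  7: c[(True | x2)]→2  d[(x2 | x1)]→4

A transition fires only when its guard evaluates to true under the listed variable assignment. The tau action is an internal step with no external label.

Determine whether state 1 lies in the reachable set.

Answer: UNREACHABLE

Analysis:
13 transition(s) survive guard evaluation.
Layer 0: {0}
Layer 1: {4}  total {0,4}
Layer 2: {7}  total {0,4,7}
Layer 3: {2}  total {0,2,4,7}
Layer 4: {5}  total {0,2,4,5,7}
Reach set: {0,2,4,5,7}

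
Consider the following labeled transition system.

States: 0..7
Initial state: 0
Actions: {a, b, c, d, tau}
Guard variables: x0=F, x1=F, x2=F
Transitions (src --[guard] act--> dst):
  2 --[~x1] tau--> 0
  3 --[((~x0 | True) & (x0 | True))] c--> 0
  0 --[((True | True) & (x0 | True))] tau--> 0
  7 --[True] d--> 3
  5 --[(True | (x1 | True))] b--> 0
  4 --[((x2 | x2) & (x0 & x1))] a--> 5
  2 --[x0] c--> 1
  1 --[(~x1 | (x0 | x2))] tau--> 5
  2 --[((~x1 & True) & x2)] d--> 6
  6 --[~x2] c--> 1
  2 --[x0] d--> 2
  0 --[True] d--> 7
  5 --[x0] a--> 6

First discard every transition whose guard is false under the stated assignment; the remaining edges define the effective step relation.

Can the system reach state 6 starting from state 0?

8 transition(s) survive guard evaluation.
L0 = {0}
L1 = {7}  now seen {0,7}
L2 = {3}  now seen {0,3,7}
Reachable = {0,3,7}

Answer: UNREACHABLE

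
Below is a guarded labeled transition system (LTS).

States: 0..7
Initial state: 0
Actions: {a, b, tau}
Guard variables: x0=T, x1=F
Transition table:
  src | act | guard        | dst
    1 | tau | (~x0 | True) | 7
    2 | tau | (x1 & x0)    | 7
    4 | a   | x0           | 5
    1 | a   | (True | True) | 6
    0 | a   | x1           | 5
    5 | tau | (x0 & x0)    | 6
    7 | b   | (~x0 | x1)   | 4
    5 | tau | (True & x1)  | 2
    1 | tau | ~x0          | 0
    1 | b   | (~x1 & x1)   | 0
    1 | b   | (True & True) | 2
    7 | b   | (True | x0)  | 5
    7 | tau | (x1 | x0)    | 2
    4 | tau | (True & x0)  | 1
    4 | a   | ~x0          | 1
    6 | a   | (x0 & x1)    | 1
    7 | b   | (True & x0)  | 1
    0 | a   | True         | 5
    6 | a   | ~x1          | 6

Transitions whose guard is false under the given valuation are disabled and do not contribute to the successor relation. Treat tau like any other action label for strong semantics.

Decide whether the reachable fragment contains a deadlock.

Reachable = {0,5,6}
  0: a→5  [1 exit(s)]
  5: tau→6  [1 exit(s)]
  6: a→6  [1 exit(s)]

Answer: DEADLOCK-FREE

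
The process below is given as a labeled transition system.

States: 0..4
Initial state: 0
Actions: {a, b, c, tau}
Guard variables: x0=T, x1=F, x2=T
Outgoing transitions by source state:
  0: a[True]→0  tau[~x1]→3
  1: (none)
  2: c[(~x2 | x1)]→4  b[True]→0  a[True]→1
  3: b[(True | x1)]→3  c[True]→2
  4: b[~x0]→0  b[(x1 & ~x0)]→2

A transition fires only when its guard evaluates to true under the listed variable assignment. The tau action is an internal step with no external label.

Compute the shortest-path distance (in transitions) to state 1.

Answer: 3

Analysis:
Layered search for 1:
  depth 0: {0}
  depth 1: {3}
  depth 2: {2}
  depth 3: {1}
1 enters at depth 3; path tau·c·a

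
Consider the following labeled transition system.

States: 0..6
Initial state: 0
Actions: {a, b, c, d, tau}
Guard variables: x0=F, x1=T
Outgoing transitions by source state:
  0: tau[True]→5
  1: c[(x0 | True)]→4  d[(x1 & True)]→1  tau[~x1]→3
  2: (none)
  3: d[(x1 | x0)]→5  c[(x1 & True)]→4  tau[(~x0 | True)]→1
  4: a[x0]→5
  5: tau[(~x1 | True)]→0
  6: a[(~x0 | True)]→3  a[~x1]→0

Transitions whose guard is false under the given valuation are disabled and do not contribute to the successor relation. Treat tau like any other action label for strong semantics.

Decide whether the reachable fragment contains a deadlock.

Reachable = {0,5}
  0: tau→5  [1 out]
  5: tau→0  [1 out]

Answer: DEADLOCK-FREE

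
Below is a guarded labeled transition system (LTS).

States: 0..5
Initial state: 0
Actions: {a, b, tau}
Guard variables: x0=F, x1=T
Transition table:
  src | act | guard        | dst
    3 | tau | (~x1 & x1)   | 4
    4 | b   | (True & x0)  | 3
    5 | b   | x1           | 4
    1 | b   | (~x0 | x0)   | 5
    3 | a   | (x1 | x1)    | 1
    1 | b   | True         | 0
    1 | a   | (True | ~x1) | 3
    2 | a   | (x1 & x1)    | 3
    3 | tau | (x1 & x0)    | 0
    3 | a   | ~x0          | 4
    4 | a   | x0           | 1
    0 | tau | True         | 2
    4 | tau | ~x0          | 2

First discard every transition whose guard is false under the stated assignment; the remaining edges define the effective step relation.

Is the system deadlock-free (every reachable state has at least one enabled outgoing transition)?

Answer: DEADLOCK-FREE

Trace:
R = {0,1,2,3,4,5}
  0: tau→2  [1 out]
  1: a→3  b→0  b→5  [3 out]
  2: a→3  [1 out]
  3: a→1  a→4  [2 out]
  4: tau→2  [1 out]
  5: b→4  [1 out]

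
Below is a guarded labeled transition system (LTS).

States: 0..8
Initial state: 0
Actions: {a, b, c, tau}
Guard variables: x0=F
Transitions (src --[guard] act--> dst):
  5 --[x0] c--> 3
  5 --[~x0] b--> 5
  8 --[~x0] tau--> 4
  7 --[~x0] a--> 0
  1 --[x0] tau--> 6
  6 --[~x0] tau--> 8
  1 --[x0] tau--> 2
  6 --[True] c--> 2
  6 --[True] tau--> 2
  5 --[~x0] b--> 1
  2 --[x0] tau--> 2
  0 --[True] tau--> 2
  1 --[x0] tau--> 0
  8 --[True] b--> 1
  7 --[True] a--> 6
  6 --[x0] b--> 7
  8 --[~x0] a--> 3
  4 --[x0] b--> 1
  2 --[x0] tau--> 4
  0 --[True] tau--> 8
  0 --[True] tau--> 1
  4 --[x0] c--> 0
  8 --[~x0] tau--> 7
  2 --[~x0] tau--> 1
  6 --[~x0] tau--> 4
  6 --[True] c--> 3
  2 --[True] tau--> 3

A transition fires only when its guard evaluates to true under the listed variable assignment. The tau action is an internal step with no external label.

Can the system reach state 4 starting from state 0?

Answer: REACHABLE

Analysis:
After dropping false guards: 18 live edges.
Layer 0: {0}
Layer 1: {1,2,8}  cumulative {0,1,2,8}
Layer 2: {3,4,7}  cumulative {0,1,2,3,4,7,8}
Layer 3: {6}  cumulative {0,1,2,3,4,6,7,8}
Reach set: {0,1,2,3,4,6,7,8}
trace reaching 4: tau·tau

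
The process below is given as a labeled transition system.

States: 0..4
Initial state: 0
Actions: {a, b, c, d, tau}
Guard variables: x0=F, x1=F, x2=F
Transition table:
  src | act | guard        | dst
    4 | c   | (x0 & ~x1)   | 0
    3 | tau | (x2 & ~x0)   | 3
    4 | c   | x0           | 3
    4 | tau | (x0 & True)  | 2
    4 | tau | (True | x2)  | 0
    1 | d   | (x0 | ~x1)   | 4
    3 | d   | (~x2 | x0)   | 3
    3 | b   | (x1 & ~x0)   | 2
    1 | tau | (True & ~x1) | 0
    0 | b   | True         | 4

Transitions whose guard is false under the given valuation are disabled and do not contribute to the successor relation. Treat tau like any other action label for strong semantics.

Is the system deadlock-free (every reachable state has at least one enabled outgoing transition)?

Answer: DEADLOCK-FREE

Analysis:
Reachable = {0,4}
  0: b→4  [1 exit(s)]
  4: tau→0  [1 exit(s)]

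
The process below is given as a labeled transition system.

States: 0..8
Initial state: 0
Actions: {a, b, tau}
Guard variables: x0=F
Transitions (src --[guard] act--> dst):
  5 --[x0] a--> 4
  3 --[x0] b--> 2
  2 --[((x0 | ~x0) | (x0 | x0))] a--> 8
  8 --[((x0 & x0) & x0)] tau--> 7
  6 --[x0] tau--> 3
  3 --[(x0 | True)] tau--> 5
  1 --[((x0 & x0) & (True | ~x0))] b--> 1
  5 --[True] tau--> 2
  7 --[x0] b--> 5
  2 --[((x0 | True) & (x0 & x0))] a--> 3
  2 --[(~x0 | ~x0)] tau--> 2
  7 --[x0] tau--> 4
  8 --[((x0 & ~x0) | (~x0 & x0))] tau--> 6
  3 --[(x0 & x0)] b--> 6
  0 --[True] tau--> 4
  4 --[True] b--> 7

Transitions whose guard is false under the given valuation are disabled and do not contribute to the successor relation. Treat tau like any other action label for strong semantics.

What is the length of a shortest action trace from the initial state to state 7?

Answer: 2

Working:
Breadth-first toward 7:
  L0 = {0}
  L1 = {4}
  L2 = {7}
7 enters at depth 2; path tau·b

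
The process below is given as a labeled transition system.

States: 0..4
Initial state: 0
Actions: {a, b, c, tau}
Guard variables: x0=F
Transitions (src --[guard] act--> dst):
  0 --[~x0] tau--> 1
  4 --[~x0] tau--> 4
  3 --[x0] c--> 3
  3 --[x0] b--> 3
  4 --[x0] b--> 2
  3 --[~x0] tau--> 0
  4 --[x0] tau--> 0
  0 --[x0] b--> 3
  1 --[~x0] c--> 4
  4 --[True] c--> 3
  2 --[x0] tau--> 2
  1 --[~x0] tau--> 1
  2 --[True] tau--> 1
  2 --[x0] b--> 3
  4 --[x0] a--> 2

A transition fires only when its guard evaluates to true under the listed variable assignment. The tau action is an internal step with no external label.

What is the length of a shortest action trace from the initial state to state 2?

Answer: UNREACHABLE

Trace:
Breadth-first toward 2:
  L0 = {0}
  L1 = {1}
  L2 = {4}
  L3 = {3}
2 never appears.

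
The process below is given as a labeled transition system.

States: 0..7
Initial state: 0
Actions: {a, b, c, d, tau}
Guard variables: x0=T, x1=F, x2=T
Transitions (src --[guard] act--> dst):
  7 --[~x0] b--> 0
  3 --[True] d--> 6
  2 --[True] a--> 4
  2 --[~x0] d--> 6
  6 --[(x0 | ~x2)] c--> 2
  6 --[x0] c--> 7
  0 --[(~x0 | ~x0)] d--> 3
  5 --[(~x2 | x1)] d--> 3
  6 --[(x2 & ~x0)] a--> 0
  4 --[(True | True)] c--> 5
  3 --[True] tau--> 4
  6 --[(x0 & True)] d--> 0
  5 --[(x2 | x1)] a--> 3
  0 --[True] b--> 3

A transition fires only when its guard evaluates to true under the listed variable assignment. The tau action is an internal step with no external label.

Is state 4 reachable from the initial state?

Answer: REACHABLE

Working:
After dropping false guards: 9 live edges.
depth 0: {0}
depth 1: {3}  now seen {0,3}
depth 2: {4,6}  now seen {0,3,4,6}
depth 3: {2,5,7}  now seen {0,2,3,4,5,6,7}
Reachable = {0,2,3,4,5,6,7}
trace reaching 4: b·tau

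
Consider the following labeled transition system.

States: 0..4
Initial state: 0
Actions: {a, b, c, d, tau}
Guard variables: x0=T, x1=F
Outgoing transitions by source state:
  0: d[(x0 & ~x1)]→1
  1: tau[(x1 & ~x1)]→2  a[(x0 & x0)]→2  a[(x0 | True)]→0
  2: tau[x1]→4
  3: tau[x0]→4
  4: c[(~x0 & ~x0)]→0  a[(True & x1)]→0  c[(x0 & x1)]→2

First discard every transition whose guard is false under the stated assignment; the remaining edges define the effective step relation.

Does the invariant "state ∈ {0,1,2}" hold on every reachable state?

Answer: INVARIANT HOLDS

Trace:
Safe = {0,1,2}
Reach set: {0,1,2}
  0: ✓
  1: ✓
  2: ✓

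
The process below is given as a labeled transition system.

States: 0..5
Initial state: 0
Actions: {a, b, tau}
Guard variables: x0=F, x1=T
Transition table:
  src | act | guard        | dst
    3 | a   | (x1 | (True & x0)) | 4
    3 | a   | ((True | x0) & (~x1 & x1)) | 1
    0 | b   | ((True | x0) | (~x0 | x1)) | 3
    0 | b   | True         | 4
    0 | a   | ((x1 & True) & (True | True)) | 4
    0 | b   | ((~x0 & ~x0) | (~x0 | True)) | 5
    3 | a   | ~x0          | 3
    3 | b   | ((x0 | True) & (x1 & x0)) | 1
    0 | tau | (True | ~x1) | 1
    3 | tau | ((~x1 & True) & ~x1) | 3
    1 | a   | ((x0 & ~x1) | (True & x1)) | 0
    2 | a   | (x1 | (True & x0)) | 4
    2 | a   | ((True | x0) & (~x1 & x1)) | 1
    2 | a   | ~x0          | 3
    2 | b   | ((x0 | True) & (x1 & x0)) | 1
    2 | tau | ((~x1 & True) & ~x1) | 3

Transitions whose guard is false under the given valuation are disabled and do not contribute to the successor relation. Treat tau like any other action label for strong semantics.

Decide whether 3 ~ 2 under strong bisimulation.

Answer: BISIMILAR

Working:
Refine partition for ~:
  round 0: {{0,1,2,3,4,5}}
  round 1: {{0},{1,2,3},{4,5}}
  round 2: {{0},{1},{2,3},{4,5}}
4 equivalence class(es) (converged in 3)
class of 3: {2,3}; class of 2: {2,3}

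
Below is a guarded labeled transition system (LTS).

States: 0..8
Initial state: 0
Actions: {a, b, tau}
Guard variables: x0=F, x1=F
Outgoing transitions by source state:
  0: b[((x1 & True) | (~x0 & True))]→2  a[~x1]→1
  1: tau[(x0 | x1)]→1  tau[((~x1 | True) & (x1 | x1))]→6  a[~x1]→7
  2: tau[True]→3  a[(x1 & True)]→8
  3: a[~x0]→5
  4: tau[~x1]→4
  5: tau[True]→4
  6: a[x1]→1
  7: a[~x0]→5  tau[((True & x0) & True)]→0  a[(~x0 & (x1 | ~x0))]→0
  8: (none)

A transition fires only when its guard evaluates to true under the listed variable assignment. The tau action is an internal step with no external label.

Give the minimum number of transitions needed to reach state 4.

Breadth-first toward 4:
  L0 = {0}
  L1 = {1,2}
  L2 = {3,7}
  L3 = {5}
  L4 = {4}
first hit 4 at d=4 via a·a·a·tau

Answer: 4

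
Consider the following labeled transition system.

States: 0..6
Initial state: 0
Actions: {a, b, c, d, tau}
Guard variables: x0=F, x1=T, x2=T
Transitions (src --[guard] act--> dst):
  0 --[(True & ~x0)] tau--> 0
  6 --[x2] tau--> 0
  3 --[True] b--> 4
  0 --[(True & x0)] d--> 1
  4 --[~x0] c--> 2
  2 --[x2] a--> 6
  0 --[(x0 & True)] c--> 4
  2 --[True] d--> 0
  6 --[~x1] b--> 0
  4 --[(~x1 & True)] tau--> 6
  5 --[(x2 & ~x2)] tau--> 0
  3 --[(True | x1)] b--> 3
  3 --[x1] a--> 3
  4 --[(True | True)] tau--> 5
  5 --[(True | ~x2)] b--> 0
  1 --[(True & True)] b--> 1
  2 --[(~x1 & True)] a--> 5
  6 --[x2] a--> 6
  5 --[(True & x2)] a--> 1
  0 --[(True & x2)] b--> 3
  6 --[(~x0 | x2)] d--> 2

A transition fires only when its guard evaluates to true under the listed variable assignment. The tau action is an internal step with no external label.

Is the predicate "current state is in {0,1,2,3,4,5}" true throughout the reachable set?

Answer: INVARIANT VIOLATED at state 6

Trace:
Inv-set: {0,1,2,3,4,5}
Reach set: {0,1,2,3,4,5,6}
  0: safe
  1: safe
  2: safe
  3: safe
  4: safe
  5: safe
  6: ✗ unsafe
counterexample path to 6: b·b·c·a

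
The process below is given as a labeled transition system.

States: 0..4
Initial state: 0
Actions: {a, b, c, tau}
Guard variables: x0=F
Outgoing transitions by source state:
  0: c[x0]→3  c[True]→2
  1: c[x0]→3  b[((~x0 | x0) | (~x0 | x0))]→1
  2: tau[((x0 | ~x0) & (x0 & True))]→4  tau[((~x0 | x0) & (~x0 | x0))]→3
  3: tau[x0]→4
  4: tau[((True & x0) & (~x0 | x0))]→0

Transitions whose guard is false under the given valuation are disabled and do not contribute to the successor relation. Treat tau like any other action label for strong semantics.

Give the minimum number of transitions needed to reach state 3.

BFS to 3:
  depth 0: {0}
  depth 1: {2}
  depth 2: {3}
first hit 3 at d=2 via c·tau

Answer: 2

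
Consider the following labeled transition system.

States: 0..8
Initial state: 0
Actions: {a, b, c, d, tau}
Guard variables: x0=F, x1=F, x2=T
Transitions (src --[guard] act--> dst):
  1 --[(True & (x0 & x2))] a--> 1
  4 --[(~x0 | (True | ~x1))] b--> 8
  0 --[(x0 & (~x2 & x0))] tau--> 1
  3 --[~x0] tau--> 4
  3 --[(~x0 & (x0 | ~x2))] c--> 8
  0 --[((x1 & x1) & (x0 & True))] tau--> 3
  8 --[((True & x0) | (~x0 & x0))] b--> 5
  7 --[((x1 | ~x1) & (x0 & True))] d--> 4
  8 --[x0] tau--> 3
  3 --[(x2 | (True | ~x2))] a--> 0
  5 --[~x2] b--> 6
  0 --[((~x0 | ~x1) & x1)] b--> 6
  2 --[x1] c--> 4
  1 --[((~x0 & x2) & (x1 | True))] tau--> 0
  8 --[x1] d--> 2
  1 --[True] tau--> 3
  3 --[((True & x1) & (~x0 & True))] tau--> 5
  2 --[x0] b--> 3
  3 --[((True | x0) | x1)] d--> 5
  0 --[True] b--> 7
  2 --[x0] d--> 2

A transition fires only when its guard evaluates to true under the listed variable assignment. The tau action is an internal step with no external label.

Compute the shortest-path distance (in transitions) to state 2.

Breadth-first toward 2:
  L0 = {0}
  L1 = {7}
2 never appears.

Answer: UNREACHABLE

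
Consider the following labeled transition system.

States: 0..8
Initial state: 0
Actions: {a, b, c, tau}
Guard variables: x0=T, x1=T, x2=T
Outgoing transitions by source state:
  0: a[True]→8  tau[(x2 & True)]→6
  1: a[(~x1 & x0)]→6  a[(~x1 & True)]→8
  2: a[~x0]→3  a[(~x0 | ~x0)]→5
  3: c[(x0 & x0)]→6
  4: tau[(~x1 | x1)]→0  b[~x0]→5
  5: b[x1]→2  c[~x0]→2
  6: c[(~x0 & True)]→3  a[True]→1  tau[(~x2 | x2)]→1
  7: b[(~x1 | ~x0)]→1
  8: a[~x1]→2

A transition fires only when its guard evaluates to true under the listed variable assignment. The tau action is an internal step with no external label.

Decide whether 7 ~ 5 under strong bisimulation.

Compute ~ classes (split until stable):
  round 0: {{0,1,2,3,4,5,6,7,8}}
  round 1: {{0,6},{1,2,7,8},{3},{4},{5}}
  round 2: {{0},{1,2,7,8},{3},{4},{5},{6}}
6 equivalence class(es) (converged in 3)
[7]={1,2,7,8}  [5]={5}

Answer: NOT BISIMILAR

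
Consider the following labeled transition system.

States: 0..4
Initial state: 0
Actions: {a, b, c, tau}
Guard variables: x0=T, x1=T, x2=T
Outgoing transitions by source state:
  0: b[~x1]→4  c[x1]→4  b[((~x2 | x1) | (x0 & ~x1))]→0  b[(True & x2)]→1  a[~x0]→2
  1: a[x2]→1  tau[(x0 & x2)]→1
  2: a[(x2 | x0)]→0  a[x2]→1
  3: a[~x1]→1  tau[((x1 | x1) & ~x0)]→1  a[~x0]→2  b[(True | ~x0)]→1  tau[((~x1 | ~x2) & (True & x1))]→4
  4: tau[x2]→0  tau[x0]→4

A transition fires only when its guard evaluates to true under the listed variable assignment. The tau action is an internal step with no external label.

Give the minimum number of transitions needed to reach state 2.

BFS to 2:
  L0 = {0}
  L1 = {1,4}
2 never appears.

Answer: UNREACHABLE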